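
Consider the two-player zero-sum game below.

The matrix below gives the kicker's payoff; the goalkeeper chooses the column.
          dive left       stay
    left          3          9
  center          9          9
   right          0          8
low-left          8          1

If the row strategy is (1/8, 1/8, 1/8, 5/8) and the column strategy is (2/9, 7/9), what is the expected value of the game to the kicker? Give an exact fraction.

107/24

Against (2/9, 7/9), each row's expected payoff is left: 23/3; center: 9; right: 56/9; low-left: 23/9.
Taking the (1/8, 1/8, 1/8, 5/8)-weighted average: (1/8)·(23/3) + (1/8)·(9) + (1/8)·(56/9) + (5/8)·(23/9) = 107/24.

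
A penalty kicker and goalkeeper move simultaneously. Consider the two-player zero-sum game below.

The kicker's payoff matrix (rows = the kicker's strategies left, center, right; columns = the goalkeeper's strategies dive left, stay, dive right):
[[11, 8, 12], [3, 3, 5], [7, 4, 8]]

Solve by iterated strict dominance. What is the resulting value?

Row right is strictly dominated by row left (11>7, 8>4, 12>8); eliminate right.
Row center is strictly dominated by row left (11>3, 8>3, 12>5); eliminate center.
Column dive right is strictly dominated by dive left for the goalkeeper (11<12); eliminate dive right.
Column dive left is strictly dominated by stay for the goalkeeper (8<11); eliminate dive left.
Only (left, stay) remains, with payoff 8.

8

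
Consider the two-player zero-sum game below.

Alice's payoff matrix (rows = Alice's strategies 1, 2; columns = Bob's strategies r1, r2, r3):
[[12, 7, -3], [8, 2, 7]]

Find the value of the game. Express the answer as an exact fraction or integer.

11/3

Column r1 is strictly dominated by r2 for Bob (it gives Alice more in every row).
The remaining 2×2 game on (1, 2) × (r2, r3) has no saddle point. Let Alice play 1 with probability p; indifference gives 7p + 2(1−p) = −3p + 7(1−p), so p = 1/3.
Similarly Bob's optimal q on r2 is 2/3, and the value is 7·(2/3) + (-3)·(1/3) = 11/3.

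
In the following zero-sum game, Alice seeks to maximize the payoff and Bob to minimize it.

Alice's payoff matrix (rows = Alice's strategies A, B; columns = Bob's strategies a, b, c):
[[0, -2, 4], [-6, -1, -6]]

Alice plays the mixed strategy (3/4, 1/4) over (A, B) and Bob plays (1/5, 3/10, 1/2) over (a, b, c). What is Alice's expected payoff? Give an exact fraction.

Against (1/5, 3/10, 1/2), each row's expected payoff is A: 7/5; B: -9/2.
Taking the (3/4, 1/4)-weighted average: (3/4)·(7/5) + (1/4)·(-9/2) = -3/40.

-3/40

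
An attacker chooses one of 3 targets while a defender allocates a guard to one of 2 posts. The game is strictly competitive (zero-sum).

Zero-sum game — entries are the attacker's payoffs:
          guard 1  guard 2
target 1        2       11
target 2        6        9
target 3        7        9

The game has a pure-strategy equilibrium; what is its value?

Row minima: 2, 6, 7 → the attacker's maximin is 7.
Column maxima: 7, 11 → the defender's minimax is 7.
They coincide at (target 3, guard 1), so the value is 7.

7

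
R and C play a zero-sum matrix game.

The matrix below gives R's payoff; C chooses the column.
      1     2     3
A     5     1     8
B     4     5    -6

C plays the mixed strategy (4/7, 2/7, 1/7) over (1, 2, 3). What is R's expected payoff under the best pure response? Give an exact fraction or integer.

30/7

A: (5)·(4/7) + (1)·(2/7) + (8)·(1/7) = 30/7.
B: (4)·(4/7) + (5)·(2/7) + (-6)·(1/7) = 20/7.
The best pure response is A with expected payoff 30/7.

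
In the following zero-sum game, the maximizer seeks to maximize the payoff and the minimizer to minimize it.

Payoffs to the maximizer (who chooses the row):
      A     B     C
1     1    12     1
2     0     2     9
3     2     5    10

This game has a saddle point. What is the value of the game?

Row minima: 1, 0, 2 → the maximizer's maximin is 2.
Column maxima: 2, 12, 10 → the minimizer's minimax is 2.
They coincide at (3, A), so the value is 2.

2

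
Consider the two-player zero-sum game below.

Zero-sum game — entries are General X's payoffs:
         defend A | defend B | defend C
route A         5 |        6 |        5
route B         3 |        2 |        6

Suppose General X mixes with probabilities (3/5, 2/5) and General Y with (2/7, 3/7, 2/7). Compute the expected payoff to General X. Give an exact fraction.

Against (2/7, 3/7, 2/7), each row's expected payoff is route A: 38/7; route B: 24/7.
Taking the (3/5, 2/5)-weighted average: (3/5)·(38/7) + (2/5)·(24/7) = 162/35.

162/35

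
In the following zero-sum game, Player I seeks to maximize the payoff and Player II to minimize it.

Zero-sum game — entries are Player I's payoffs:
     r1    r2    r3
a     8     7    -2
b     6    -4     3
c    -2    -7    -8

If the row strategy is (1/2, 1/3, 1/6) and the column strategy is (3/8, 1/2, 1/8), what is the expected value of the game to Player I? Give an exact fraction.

Against (3/8, 1/2, 1/8), each row's expected payoff is a: 25/4; b: 5/8; c: -21/4.
Taking the (1/2, 1/3, 1/6)-weighted average: (1/2)·(25/4) + (1/3)·(5/8) + (1/6)·(-21/4) = 59/24.

59/24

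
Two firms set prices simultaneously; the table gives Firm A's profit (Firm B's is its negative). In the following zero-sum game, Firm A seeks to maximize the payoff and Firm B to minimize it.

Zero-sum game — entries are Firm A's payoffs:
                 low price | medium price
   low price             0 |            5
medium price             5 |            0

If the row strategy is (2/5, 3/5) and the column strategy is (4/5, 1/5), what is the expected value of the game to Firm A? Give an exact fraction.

Against (4/5, 1/5), each row's expected payoff is low price: 1; medium price: 4.
Taking the (2/5, 3/5)-weighted average: (2/5)·(1) + (3/5)·(4) = 14/5.

14/5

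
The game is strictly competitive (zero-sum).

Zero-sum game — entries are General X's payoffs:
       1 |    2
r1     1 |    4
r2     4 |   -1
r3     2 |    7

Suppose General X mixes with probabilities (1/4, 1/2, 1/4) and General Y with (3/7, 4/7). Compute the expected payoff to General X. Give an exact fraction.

69/28

Against (3/7, 4/7), each row's expected payoff is r1: 19/7; r2: 8/7; r3: 34/7.
Taking the (1/4, 1/2, 1/4)-weighted average: (1/4)·(19/7) + (1/2)·(8/7) + (1/4)·(34/7) = 69/28.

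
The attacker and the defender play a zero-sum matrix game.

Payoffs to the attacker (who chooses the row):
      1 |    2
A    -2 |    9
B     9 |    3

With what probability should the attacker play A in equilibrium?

6/17

Row minima are -2 and 3, so the attacker's maximin is 3; column maxima are 9 and 9, so the defender's minimax is 9. These differ, so the equilibrium is in mixed strategies.
Let the attacker play A with probability p. The defender is indifferent when −2p + 9(1−p) = 9p + 3(1−p), giving p = 6/17.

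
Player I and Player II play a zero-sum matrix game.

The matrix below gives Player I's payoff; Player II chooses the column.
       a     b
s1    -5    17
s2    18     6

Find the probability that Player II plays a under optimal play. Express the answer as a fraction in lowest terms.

11/34

Row minima are -5 and 6, so Player I's maximin is 6; column maxima are 18 and 17, so Player II's minimax is 17. These differ, so the equilibrium is in mixed strategies.
Let Player II play a with probability q. Player I is indifferent when −5q + 17(1−q) = 18q + 6(1−q), giving q = 11/34.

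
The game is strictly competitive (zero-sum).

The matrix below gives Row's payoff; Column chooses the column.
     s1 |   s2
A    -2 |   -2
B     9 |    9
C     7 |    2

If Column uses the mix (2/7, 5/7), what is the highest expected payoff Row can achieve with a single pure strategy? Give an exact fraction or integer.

9

A: (-2)·(2/7) + (-2)·(5/7) = -2.
B: (9)·(2/7) + (9)·(5/7) = 9.
C: (7)·(2/7) + (2)·(5/7) = 24/7.
The best pure response is B with expected payoff 9.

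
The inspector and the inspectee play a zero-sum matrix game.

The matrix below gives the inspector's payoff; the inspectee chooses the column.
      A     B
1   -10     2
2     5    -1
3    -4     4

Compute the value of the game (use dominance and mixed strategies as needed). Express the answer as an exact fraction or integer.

8/7

Row 1 is strictly dominated by row 3, so the inspector never plays it.
The remaining 2×2 game on (2, 3) × (A, B) has no saddle point. Let the inspector play 2 with probability p; indifference gives 5p − 4(1−p) = −p + 4(1−p), so p = 4/7.
Similarly the inspectee's optimal q on A is 5/14, and the value is 5·(5/14) + (-1)·(9/14) = 8/7.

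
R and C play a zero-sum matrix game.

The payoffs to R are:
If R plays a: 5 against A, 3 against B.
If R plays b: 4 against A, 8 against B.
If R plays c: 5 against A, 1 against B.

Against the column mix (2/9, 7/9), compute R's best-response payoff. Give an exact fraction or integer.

a: (5)·(2/9) + (3)·(7/9) = 31/9.
b: (4)·(2/9) + (8)·(7/9) = 64/9.
c: (5)·(2/9) + (1)·(7/9) = 17/9.
The best pure response is b with expected payoff 64/9.

64/9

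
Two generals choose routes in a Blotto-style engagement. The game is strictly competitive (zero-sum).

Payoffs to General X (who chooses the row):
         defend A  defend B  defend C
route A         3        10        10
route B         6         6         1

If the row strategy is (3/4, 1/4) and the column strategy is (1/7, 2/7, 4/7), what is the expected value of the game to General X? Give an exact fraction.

211/28

Against (1/7, 2/7, 4/7), each row's expected payoff is route A: 9; route B: 22/7.
Taking the (3/4, 1/4)-weighted average: (3/4)·(9) + (1/4)·(22/7) = 211/28.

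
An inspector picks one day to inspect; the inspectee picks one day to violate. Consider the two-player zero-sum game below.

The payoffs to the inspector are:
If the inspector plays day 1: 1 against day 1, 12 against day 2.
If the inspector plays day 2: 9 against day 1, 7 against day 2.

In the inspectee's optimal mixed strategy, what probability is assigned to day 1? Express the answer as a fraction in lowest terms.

Row minima are 1 and 7, so the inspector's maximin is 7; column maxima are 9 and 12, so the inspectee's minimax is 9. These differ, so the equilibrium is in mixed strategies.
Let the inspectee play day 1 with probability q. The inspector is indifferent when q + 12(1−q) = 9q + 7(1−q), giving q = 5/13.

5/13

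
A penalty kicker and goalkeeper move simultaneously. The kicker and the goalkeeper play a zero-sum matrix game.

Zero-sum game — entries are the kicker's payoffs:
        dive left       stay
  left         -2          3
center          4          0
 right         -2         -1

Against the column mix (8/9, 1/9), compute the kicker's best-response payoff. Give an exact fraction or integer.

32/9

left: (-2)·(8/9) + (3)·(1/9) = -13/9.
center: (4)·(8/9) + (0)·(1/9) = 32/9.
right: (-2)·(8/9) + (-1)·(1/9) = -17/9.
The best pure response is center with expected payoff 32/9.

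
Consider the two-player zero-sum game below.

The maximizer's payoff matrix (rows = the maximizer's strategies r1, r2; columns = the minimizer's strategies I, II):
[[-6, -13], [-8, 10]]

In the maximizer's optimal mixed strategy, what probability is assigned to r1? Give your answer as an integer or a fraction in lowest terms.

Row minima are -13 and -8, so the maximizer's maximin is -8; column maxima are -6 and 10, so the minimizer's minimax is -6. These differ, so the equilibrium is in mixed strategies.
Let the maximizer play r1 with probability p. The minimizer is indifferent when −6p − 8(1−p) = −13p + 10(1−p), giving p = 18/25.

18/25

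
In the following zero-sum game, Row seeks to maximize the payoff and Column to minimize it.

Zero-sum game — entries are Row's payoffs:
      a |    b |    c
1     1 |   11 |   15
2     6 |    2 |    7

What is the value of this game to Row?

Column c is strictly dominated by b for Column (it gives Row more in every row).
The remaining 2×2 game on (1, 2) × (a, b) has no saddle point. Let Row play 1 with probability p; indifference gives p + 6(1−p) = 11p + 2(1−p), so p = 2/7.
Similarly Column's optimal q on a is 9/14, and the value is 1·(9/14) + (11)·(5/14) = 32/7.

32/7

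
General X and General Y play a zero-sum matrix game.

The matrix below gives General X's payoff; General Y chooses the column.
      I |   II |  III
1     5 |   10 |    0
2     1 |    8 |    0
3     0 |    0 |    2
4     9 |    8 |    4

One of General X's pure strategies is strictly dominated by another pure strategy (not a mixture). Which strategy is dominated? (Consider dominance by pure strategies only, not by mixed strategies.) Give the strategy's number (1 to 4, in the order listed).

Compare 3 with 4: 9 > 0, 8 > 0, 4 > 2.
So 4 strictly dominates 3 for General X; 3 is strictly dominated.

3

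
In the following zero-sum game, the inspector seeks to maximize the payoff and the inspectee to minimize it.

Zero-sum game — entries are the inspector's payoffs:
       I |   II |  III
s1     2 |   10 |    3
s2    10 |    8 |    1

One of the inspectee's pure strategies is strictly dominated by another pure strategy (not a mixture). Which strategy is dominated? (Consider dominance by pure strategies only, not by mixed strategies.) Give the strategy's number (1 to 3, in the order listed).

2

The inspectee prefers columns that give the inspector less. Compare II with III: 3 < 10, 1 < 8.
So III strictly dominates II for the inspectee; II is strictly dominated.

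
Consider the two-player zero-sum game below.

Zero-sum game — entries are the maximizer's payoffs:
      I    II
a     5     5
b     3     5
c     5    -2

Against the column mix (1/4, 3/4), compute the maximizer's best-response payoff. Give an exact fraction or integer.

5

a: (5)·(1/4) + (5)·(3/4) = 5.
b: (3)·(1/4) + (5)·(3/4) = 9/2.
c: (5)·(1/4) + (-2)·(3/4) = -1/4.
The best pure response is a with expected payoff 5.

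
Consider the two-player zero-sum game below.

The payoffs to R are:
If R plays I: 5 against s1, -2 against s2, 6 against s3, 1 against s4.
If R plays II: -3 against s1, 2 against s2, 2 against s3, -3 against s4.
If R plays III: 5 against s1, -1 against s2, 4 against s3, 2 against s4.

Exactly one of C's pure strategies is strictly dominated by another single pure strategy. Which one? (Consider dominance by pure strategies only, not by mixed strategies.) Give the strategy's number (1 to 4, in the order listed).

C prefers columns that give R less. Compare s3 with s4: 1 < 6, -3 < 2, 2 < 4.
So s4 strictly dominates s3 for C; s3 is strictly dominated.

3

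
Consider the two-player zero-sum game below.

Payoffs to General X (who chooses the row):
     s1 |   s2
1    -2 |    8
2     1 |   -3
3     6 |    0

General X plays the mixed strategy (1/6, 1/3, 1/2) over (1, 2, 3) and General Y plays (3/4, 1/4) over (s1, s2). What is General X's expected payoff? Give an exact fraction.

7/3

Against (3/4, 1/4), each row's expected payoff is 1: 1/2; 2: 0; 3: 9/2.
Taking the (1/6, 1/3, 1/2)-weighted average: (1/6)·(1/2) + (1/3)·(0) + (1/2)·(9/2) = 7/3.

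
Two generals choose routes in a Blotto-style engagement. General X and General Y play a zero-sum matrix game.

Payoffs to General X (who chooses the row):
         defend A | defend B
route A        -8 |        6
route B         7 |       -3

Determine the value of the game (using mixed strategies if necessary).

3/4

Row minima are -8 and -3, so General X's maximin is -3; column maxima are 7 and 6, so General Y's minimax is 6. These differ, so the equilibrium is in mixed strategies.
Let General X play route A with probability p. General Y is indifferent when −8p + 7(1−p) = 6p − 3(1−p), giving p = 5/12.
Let General Y play defend A with probability q. General X is indifferent when −8q + 6(1−q) = 7q − 3(1−q), giving q = 3/8.
The value is -8·(3/8) + (6)·(5/8) = 3/4.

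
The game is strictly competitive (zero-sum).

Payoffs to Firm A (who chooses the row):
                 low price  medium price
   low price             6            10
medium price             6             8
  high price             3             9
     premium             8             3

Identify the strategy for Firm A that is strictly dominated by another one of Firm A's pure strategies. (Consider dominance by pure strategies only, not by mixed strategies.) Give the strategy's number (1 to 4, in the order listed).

Compare high price with low price: 6 > 3, 10 > 9.
So low price strictly dominates high price for Firm A; high price is strictly dominated.

3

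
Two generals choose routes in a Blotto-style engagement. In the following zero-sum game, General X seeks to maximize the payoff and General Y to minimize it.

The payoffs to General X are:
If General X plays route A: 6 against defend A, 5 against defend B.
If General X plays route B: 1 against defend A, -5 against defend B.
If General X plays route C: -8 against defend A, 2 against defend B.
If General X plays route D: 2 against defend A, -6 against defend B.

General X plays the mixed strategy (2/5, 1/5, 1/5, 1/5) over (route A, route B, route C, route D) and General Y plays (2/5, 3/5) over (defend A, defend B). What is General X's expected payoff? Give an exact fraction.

17/25

Against (2/5, 3/5), each row's expected payoff is route A: 27/5; route B: -13/5; route C: -2; route D: -14/5.
Taking the (2/5, 1/5, 1/5, 1/5)-weighted average: (2/5)·(27/5) + (1/5)·(-13/5) + (1/5)·(-2) + (1/5)·(-14/5) = 17/25.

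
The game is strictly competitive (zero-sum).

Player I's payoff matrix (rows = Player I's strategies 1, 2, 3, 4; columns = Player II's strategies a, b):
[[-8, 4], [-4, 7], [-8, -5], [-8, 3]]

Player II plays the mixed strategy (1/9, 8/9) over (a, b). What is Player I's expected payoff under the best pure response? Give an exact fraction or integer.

1: (-8)·(1/9) + (4)·(8/9) = 8/3.
2: (-4)·(1/9) + (7)·(8/9) = 52/9.
3: (-8)·(1/9) + (-5)·(8/9) = -16/3.
4: (-8)·(1/9) + (3)·(8/9) = 16/9.
The best pure response is 2 with expected payoff 52/9.

52/9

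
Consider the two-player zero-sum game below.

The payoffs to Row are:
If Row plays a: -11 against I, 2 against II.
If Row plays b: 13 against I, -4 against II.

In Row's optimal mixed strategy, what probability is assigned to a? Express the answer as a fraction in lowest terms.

17/30

Row minima are -11 and -4, so Row's maximin is -4; column maxima are 13 and 2, so Column's minimax is 2. These differ, so the equilibrium is in mixed strategies.
Let Row play a with probability p. Column is indifferent when −11p + 13(1−p) = 2p − 4(1−p), giving p = 17/30.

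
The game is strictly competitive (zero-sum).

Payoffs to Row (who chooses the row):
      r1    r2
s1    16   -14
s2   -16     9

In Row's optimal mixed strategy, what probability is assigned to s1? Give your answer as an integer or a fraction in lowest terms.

5/11

Row minima are -14 and -16, so Row's maximin is -14; column maxima are 16 and 9, so Column's minimax is 9. These differ, so the equilibrium is in mixed strategies.
Let Row play s1 with probability p. Column is indifferent when 16p − 16(1−p) = −14p + 9(1−p), giving p = 5/11.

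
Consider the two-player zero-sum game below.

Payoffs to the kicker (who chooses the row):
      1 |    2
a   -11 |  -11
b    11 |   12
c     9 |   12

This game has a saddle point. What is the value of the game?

11

Row minima: -11, 11, 9 → the kicker's maximin is 11.
Column maxima: 11, 12 → the goalkeeper's minimax is 11.
They coincide at (b, 1), so the value is 11.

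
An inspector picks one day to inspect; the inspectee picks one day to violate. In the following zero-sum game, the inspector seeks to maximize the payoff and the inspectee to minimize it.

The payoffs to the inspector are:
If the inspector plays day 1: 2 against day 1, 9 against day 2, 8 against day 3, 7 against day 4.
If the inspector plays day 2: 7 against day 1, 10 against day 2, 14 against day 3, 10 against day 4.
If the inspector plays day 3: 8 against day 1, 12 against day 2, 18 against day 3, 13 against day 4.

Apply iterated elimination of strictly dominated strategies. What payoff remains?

Column day 4 is strictly dominated by day 1 for the inspectee (2<7, 7<10, 8<13); eliminate day 4.
Row day 1 is strictly dominated by row day 2 (7>2, 10>9, 14>8); eliminate day 1.
Column day 2 is strictly dominated by day 1 for the inspectee (7<10, 8<12); eliminate day 2.
Column day 3 is strictly dominated by day 1 for the inspectee (7<14, 8<18); eliminate day 3.
Row day 2 is strictly dominated by row day 3 (8>7); eliminate day 2.
Only (day 3, day 1) remains, with payoff 8.

8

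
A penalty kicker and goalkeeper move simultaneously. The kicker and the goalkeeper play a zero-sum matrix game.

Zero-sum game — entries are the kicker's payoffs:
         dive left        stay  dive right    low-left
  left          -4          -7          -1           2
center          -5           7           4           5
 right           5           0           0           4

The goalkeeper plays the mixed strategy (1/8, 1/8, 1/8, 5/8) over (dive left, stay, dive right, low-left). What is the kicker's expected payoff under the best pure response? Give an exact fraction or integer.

left: (-4)·(1/8) + (-7)·(1/8) + (-1)·(1/8) + (2)·(5/8) = -1/4.
center: (-5)·(1/8) + (7)·(1/8) + (4)·(1/8) + (5)·(5/8) = 31/8.
right: (5)·(1/8) + (0)·(1/8) + (0)·(1/8) + (4)·(5/8) = 25/8.
The best pure response is center with expected payoff 31/8.

31/8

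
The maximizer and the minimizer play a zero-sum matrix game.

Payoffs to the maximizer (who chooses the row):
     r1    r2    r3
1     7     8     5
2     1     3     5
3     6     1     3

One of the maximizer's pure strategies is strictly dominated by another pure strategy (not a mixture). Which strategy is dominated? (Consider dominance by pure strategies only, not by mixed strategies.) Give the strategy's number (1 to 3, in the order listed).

3

Compare 3 with 1: 7 > 6, 8 > 1, 5 > 3.
So 1 strictly dominates 3 for the maximizer; 3 is strictly dominated.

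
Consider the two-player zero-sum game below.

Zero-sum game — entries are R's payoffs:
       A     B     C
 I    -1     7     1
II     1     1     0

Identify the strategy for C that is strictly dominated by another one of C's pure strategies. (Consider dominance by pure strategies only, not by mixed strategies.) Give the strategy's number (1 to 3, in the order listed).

C prefers columns that give R less. Compare B with C: 1 < 7, 0 < 1.
So C strictly dominates B for C; B is strictly dominated.

2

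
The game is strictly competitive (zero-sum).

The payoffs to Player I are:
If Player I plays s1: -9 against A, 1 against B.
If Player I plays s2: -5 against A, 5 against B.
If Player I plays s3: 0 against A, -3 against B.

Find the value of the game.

Row s1 is strictly dominated by row s2, so Player I never plays it.
The remaining 2×2 game on (s2, s3) × (A, B) has no saddle point. Let Player I play s2 with probability p; indifference gives −5p = 5p − 3(1−p), so p = 3/13.
Similarly Player II's optimal q on A is 8/13, and the value is -5·(8/13) + (5)·(5/13) = -15/13.

-15/13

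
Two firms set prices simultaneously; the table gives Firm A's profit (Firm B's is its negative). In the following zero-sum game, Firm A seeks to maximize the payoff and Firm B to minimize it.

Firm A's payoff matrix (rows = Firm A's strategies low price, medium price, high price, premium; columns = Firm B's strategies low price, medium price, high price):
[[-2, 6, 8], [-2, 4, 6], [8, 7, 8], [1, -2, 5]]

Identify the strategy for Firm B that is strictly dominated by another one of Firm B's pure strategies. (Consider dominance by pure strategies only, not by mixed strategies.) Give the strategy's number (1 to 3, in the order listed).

3

Firm B prefers columns that give Firm A less. Compare high price with medium price: 6 < 8, 4 < 6, 7 < 8, -2 < 5.
So medium price strictly dominates high price for Firm B; high price is strictly dominated.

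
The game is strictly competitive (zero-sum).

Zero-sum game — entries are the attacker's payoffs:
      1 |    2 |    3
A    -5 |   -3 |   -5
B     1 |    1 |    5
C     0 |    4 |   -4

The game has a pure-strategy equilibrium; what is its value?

Row minima: -5, 1, -4 → the attacker's maximin is 1.
Column maxima: 1, 4, 5 → the defender's minimax is 1.
They coincide at (B, 1), so the value is 1.

1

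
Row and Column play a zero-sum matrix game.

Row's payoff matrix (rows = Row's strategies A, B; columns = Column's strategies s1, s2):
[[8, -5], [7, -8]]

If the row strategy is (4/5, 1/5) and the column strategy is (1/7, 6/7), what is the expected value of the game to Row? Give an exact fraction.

Against (1/7, 6/7), each row's expected payoff is A: -22/7; B: -41/7.
Taking the (4/5, 1/5)-weighted average: (4/5)·(-22/7) + (1/5)·(-41/7) = -129/35.

-129/35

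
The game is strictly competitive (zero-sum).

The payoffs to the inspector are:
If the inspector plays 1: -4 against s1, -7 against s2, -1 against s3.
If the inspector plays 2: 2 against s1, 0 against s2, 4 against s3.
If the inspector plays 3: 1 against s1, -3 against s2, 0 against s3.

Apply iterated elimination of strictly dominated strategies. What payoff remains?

0

Column s1 is strictly dominated by s2 for the inspectee (-7<-4, 0<2, -3<1); eliminate s1.
Column s3 is strictly dominated by s2 for the inspectee (-7<-1, 0<4, -3<0); eliminate s3.
Row 3 is strictly dominated by row 2 (0>-3); eliminate 3.
Row 1 is strictly dominated by row 2 (0>-7); eliminate 1.
Only (2, s2) remains, with payoff 0.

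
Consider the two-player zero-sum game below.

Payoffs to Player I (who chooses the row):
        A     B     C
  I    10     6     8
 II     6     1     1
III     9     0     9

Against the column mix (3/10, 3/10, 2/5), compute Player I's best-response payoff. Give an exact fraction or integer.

I: (10)·(3/10) + (6)·(3/10) + (8)·(2/5) = 8.
II: (6)·(3/10) + (1)·(3/10) + (1)·(2/5) = 5/2.
III: (9)·(3/10) + (0)·(3/10) + (9)·(2/5) = 63/10.
The best pure response is I with expected payoff 8.

8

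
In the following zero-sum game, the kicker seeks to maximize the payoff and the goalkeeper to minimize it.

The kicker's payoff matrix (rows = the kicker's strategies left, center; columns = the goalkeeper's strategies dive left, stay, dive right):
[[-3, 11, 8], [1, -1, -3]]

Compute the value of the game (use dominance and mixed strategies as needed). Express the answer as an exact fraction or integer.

Column stay is strictly dominated by dive right for the goalkeeper (it gives the kicker more in every row).
The remaining 2×2 game on (left, center) × (dive left, dive right) has no saddle point. Let the kicker play left with probability p; indifference gives −3p + (1−p) = 8p − 3(1−p), so p = 4/15.
Similarly the goalkeeper's optimal q on dive left is 11/15, and the value is -3·(11/15) + (8)·(4/15) = -1/15.

-1/15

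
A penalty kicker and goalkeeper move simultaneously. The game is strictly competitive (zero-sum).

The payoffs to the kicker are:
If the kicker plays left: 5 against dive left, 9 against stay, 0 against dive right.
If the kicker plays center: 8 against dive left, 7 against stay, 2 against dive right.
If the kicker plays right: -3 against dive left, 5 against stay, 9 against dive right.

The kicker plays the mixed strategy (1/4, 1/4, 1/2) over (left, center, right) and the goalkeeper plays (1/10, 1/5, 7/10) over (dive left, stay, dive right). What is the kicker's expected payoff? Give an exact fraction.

Against (1/10, 1/5, 7/10), each row's expected payoff is left: 23/10; center: 18/5; right: 7.
Taking the (1/4, 1/4, 1/2)-weighted average: (1/4)·(23/10) + (1/4)·(18/5) + (1/2)·(7) = 199/40.

199/40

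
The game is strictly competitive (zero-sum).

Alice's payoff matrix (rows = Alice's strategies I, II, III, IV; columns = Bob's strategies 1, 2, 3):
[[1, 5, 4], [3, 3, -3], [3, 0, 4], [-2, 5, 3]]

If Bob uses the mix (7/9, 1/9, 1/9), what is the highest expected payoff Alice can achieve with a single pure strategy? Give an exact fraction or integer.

25/9

I: (1)·(7/9) + (5)·(1/9) + (4)·(1/9) = 16/9.
II: (3)·(7/9) + (3)·(1/9) + (-3)·(1/9) = 7/3.
III: (3)·(7/9) + (0)·(1/9) + (4)·(1/9) = 25/9.
IV: (-2)·(7/9) + (5)·(1/9) + (3)·(1/9) = -2/3.
The best pure response is III with expected payoff 25/9.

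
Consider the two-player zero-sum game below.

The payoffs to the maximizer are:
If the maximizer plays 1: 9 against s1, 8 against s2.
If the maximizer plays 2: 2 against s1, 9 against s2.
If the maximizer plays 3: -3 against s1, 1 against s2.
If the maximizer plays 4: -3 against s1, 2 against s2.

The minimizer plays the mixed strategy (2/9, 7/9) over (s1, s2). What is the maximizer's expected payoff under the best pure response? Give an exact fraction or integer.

74/9

1: (9)·(2/9) + (8)·(7/9) = 74/9.
2: (2)·(2/9) + (9)·(7/9) = 67/9.
3: (-3)·(2/9) + (1)·(7/9) = 1/9.
4: (-3)·(2/9) + (2)·(7/9) = 8/9.
The best pure response is 1 with expected payoff 74/9.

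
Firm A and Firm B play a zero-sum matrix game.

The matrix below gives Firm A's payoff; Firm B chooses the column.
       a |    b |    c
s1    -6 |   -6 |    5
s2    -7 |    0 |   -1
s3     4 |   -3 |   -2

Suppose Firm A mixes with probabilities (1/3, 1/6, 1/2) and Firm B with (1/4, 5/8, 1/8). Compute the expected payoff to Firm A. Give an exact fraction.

Against (1/4, 5/8, 1/8), each row's expected payoff is s1: -37/8; s2: -15/8; s3: -9/8.
Taking the (1/3, 1/6, 1/2)-weighted average: (1/3)·(-37/8) + (1/6)·(-15/8) + (1/2)·(-9/8) = -29/12.

-29/12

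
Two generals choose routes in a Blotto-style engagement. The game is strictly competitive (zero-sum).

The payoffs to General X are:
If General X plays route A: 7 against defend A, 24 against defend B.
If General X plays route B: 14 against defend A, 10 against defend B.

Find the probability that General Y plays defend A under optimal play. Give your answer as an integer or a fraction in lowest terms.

Row minima are 7 and 10, so General X's maximin is 10; column maxima are 14 and 24, so General Y's minimax is 14. These differ, so the equilibrium is in mixed strategies.
Let General Y play defend A with probability q. General X is indifferent when 7q + 24(1−q) = 14q + 10(1−q), giving q = 2/3.

2/3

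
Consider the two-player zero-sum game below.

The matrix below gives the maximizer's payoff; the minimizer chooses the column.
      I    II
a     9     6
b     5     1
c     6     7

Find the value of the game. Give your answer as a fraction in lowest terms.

Row b is strictly dominated by row a, so the maximizer never plays it.
The remaining 2×2 game on (a, c) × (I, II) has no saddle point. Let the maximizer play a with probability p; indifference gives 9p + 6(1−p) = 6p + 7(1−p), so p = 1/4.
Similarly the minimizer's optimal q on I is 1/4, and the value is 9·(1/4) + (6)·(3/4) = 27/4.

27/4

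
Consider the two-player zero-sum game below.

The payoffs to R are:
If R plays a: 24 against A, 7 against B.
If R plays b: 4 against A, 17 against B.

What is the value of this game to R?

38/3

Row minima are 7 and 4, so R's maximin is 7; column maxima are 24 and 17, so C's minimax is 17. These differ, so the equilibrium is in mixed strategies.
Let R play a with probability p. C is indifferent when 24p + 4(1−p) = 7p + 17(1−p), giving p = 13/30.
Let C play A with probability q. R is indifferent when 24q + 7(1−q) = 4q + 17(1−q), giving q = 1/3.
The value is 24·(1/3) + (7)·(2/3) = 38/3.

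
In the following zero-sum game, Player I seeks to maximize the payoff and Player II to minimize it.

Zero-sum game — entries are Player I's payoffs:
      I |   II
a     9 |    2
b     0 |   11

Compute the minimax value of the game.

11/2

Row minima are 2 and 0, so Player I's maximin is 2; column maxima are 9 and 11, so Player II's minimax is 9. These differ, so the equilibrium is in mixed strategies.
Let Player I play a with probability p. Player II is indifferent when 9p = 2p + 11(1−p), giving p = 11/18.
Let Player II play I with probability q. Player I is indifferent when 9q + 2(1−q) = 11(1−q), giving q = 1/2.
The value is 9·(1/2) + (2)·(1/2) = 11/2.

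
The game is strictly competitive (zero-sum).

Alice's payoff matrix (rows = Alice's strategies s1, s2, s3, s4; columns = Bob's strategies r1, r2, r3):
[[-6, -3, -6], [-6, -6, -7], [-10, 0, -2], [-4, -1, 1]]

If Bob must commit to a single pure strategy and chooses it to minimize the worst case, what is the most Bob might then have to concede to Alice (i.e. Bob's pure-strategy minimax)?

The worst case (largest entry) in each column is r1: -4, r2: 0, r3: 1.
The best (smallest) of these is -4.

-4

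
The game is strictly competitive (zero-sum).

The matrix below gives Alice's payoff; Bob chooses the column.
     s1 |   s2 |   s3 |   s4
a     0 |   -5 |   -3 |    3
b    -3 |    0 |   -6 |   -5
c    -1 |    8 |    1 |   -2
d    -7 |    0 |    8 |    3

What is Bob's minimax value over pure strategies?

0

The worst case (largest entry) in each column is s1: 0, s2: 8, s3: 8, s4: 3.
The best (smallest) of these is 0.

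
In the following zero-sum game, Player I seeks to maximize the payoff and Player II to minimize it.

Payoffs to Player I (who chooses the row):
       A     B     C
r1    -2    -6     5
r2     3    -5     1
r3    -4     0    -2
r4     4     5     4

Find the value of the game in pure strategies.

Row minima: -6, -5, -4, 4 → Player I's maximin is 4.
Column maxima: 4, 5, 5 → Player II's minimax is 4.
They coincide at (r4, A), so the value is 4.

4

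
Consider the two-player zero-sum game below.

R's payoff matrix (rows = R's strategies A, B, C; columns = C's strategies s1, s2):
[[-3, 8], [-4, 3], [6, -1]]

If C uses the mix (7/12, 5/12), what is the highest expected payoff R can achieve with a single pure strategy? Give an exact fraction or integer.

A: (-3)·(7/12) + (8)·(5/12) = 19/12.
B: (-4)·(7/12) + (3)·(5/12) = -13/12.
C: (6)·(7/12) + (-1)·(5/12) = 37/12.
The best pure response is C with expected payoff 37/12.

37/12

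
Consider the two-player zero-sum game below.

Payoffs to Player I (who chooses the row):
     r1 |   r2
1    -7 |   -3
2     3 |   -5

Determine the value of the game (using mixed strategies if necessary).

-11/3

Row minima are -7 and -5, so Player I's maximin is -5; column maxima are 3 and -3, so Player II's minimax is -3. These differ, so the equilibrium is in mixed strategies.
Let Player I play 1 with probability p. Player II is indifferent when −7p + 3(1−p) = −3p − 5(1−p), giving p = 2/3.
Let Player II play r1 with probability q. Player I is indifferent when −7q − 3(1−q) = 3q − 5(1−q), giving q = 1/6.
The value is -7·(1/6) + (-3)·(5/6) = -11/3.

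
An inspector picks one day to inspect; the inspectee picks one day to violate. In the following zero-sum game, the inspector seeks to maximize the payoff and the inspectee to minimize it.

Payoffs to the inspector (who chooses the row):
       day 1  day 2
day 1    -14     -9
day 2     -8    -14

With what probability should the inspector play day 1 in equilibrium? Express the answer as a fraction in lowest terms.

Row minima are -14 and -14, so the inspector's maximin is -14; column maxima are -8 and -9, so the inspectee's minimax is -9. These differ, so the equilibrium is in mixed strategies.
Let the inspector play day 1 with probability p. The inspectee is indifferent when −14p − 8(1−p) = −9p − 14(1−p), giving p = 6/11.

6/11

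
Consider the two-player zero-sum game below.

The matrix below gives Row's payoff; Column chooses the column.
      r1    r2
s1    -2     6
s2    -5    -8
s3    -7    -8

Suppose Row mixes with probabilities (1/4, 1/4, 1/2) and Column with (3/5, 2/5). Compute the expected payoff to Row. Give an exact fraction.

-99/20

Against (3/5, 2/5), each row's expected payoff is s1: 6/5; s2: -31/5; s3: -37/5.
Taking the (1/4, 1/4, 1/2)-weighted average: (1/4)·(6/5) + (1/4)·(-31/5) + (1/2)·(-37/5) = -99/20.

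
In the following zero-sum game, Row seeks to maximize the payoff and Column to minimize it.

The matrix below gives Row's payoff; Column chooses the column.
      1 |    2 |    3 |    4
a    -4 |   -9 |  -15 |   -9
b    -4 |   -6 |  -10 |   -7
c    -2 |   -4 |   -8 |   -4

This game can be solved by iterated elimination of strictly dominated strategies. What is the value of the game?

Column 4 is strictly dominated by 3 for Column (-15<-9, -10<-7, -8<-4); eliminate 4.
Row b is strictly dominated by row c (-2>-4, -4>-6, -8>-10); eliminate b.
Row a is strictly dominated by row c (-2>-4, -4>-9, -8>-15); eliminate a.
Column 1 is strictly dominated by 2 for Column (-4<-2); eliminate 1.
Column 2 is strictly dominated by 3 for Column (-8<-4); eliminate 2.
Only (c, 3) remains, with payoff -8.

-8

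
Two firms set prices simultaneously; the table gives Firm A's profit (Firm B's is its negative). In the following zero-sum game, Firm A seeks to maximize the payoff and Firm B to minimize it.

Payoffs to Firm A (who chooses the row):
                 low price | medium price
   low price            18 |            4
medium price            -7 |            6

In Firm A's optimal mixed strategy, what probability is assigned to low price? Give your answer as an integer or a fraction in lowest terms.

Row minima are 4 and -7, so Firm A's maximin is 4; column maxima are 18 and 6, so Firm B's minimax is 6. These differ, so the equilibrium is in mixed strategies.
Let Firm A play low price with probability p. Firm B is indifferent when 18p − 7(1−p) = 4p + 6(1−p), giving p = 13/27.

13/27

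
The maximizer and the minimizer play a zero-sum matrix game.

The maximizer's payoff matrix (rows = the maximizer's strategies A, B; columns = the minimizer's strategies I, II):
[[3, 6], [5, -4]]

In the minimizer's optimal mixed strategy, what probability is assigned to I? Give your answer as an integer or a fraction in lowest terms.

Row minima are 3 and -4, so the maximizer's maximin is 3; column maxima are 5 and 6, so the minimizer's minimax is 5. These differ, so the equilibrium is in mixed strategies.
Let the minimizer play I with probability q. The maximizer is indifferent when 3q + 6(1−q) = 5q − 4(1−q), giving q = 5/6.

5/6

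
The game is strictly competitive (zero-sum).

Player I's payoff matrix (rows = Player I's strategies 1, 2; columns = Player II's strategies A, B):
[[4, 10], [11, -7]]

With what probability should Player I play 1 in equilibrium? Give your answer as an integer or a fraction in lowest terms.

3/4

Row minima are 4 and -7, so Player I's maximin is 4; column maxima are 11 and 10, so Player II's minimax is 10. These differ, so the equilibrium is in mixed strategies.
Let Player I play 1 with probability p. Player II is indifferent when 4p + 11(1−p) = 10p − 7(1−p), giving p = 3/4.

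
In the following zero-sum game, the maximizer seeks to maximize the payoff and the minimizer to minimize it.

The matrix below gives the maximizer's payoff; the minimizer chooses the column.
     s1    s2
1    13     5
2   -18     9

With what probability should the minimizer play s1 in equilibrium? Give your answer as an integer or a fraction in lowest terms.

4/35

Row minima are 5 and -18, so the maximizer's maximin is 5; column maxima are 13 and 9, so the minimizer's minimax is 9. These differ, so the equilibrium is in mixed strategies.
Let the minimizer play s1 with probability q. The maximizer is indifferent when 13q + 5(1−q) = −18q + 9(1−q), giving q = 4/35.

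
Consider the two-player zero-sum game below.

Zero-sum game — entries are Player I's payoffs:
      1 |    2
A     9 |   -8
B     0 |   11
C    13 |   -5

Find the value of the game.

143/29

Row A is strictly dominated by row C, so Player I never plays it.
The remaining 2×2 game on (B, C) × (1, 2) has no saddle point. Let Player I play B with probability p; indifference gives 13(1−p) = 11p − 5(1−p), so p = 18/29.
Similarly Player II's optimal q on 1 is 16/29, and the value is 0·(16/29) + (11)·(13/29) = 143/29.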